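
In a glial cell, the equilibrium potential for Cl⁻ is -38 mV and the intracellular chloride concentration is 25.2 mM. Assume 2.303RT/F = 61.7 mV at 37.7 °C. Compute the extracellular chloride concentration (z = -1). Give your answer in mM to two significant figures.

100 mM

Nernst: E = (61.7/-1) · log₁₀([out]/[in]), so log₁₀([out]/[in]) = -38.0 × -1 / 61.7 = 0.6159.
[out]/[in] = 10^(0.6159) = 4.129.
[out] = 4.129 × 25.2 = 104.1 mM.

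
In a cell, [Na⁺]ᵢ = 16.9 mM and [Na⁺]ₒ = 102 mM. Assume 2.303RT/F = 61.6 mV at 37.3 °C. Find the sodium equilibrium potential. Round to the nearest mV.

E = (61.6/z) · log₁₀([Na⁺]_out/[Na⁺]_in) with z = +1.
= (61.6/1) · log₁₀(102/16.9) = 61.60 · log₁₀(6.036)
= 61.60 · (0.7807) = 48.09 mV

48 mV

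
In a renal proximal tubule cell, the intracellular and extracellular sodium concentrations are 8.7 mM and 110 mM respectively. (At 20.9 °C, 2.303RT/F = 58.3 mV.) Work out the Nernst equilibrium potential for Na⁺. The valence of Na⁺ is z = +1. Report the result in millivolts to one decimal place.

E = (58.3/z) · log₁₀([Na⁺]_out/[Na⁺]_in) with z = +1.
= (58.3/1) · log₁₀(110/8.7) = 58.30 · log₁₀(12.64)
= 58.30 · (1.1019) = 64.24 mV

64.2 mV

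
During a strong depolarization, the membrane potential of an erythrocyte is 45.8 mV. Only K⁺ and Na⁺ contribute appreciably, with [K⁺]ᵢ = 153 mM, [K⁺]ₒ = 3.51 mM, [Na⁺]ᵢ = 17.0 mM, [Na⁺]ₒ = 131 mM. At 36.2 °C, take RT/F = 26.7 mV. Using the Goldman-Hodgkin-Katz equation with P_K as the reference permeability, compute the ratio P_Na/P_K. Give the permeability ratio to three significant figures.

Let α = P_Na/P_K. GHK: Vm = 26.7·ln[(Kₒ + α·Naₒ)/(Kᵢ + α·Naᵢ)].
e^(Vm/26.7) = e^(45.8/26.7) = 5.5587
So 5.5587·(Kᵢ + α·Naᵢ) = Kₒ + α·Naₒ → α = (5.5587·153.0 − 3.51) / (131.0 − 5.5587·17.0)
α = (850.5 − 3.51) / (131.0 − 94.5) = 847/36.5 = 23.2

23.2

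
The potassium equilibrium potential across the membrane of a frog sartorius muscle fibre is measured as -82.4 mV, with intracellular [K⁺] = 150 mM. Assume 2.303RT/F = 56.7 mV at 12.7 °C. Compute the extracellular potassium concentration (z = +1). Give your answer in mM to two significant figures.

5.3 mM

Nernst: E = (56.7/1) · log₁₀([out]/[in]), so log₁₀([out]/[in]) = -82.4 × 1 / 56.7 = -1.4533.
[out]/[in] = 10^(-1.4533) = 0.03522.
[out] = 0.03522 × 150 = 5.282 mM.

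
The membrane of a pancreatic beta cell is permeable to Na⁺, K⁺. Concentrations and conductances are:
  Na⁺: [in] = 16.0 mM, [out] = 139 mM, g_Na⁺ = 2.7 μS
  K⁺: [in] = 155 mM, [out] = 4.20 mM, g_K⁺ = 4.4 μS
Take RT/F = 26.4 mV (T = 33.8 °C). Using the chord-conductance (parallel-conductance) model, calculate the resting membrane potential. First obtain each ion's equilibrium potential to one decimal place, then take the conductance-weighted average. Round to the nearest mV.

-37 mV

E_Na⁺ = (26.4/1)·ln(139/16.0) = 57.1 mV
E_K⁺ = (26.4/1)·ln(4.20/155) = -95.3 mV
Vm = (Σ gᵢEᵢ)/(Σ gᵢ) = (2.7·57.1 + 4.4·-95.3) / (2.7 + 4.4)
= -265.15 / 7.1 = -37.35 mV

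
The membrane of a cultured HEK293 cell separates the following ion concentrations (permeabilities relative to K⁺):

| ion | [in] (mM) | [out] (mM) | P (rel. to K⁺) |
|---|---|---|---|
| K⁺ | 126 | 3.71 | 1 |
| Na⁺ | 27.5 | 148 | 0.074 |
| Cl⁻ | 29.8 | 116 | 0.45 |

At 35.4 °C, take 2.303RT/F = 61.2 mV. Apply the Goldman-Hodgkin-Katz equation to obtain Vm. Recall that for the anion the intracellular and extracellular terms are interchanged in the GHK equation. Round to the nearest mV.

Vm = 61.2 · log₁₀[(Σ P·[cation]ₒ + Σ P·[anion]ᵢ) / (Σ P·[cation]ᵢ + Σ P·[anion]ₒ)]
Numerator = 1×3.71 + 0.074×148 + 0.45×29.8 = 28.07
Denominator = 1×126 + 0.074×27.5 + 0.45×116 = 180.2
Vm = 61.2 · log₁₀(0.15575) = 61.2 × (-0.8076) = -49.42 mV

-49 mV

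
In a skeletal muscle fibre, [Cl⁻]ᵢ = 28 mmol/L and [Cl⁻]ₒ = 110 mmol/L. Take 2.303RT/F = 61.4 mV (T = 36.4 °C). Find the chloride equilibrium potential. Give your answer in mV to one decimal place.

E = (61.4/z) · log₁₀([Cl⁻]_out/[Cl⁻]_in) with z = -1.
For an anion, dividing by z = -1 reverses the sign.
= (61.4/-1) · log₁₀(110/28) = -61.40 · log₁₀(3.929)
= -61.40 · (0.5942) = -36.49 mV

-36.5 mV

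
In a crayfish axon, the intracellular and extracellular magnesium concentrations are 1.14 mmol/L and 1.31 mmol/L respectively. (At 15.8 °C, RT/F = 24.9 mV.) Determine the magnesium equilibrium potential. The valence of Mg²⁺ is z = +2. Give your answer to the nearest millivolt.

E = (24.9/z) · ln([Mg²⁺]_out/[Mg²⁺]_in) with z = +2.
= (24.9/2) · ln(1.31/1.14) = 12.45 · ln(1.149)
= 12.45 · (0.1390) = 1.73 mV

2 mV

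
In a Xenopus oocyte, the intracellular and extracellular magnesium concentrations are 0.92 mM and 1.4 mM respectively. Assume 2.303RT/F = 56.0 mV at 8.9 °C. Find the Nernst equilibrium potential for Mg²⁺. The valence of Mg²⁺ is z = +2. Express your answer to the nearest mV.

5 mV

E = (56.0/z) · log₁₀([Mg²⁺]_out/[Mg²⁺]_in) with z = +2.
= (56.0/2) · log₁₀(1.4/0.92) = 28.00 · log₁₀(1.522)
= 28.00 · (0.1823) = 5.11 mV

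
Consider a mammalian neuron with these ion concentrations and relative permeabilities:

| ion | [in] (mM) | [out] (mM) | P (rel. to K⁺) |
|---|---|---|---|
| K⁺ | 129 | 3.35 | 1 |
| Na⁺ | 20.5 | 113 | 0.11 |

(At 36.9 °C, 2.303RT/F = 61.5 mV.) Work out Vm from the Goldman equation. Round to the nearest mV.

-57 mV

Vm = 61.5 · log₁₀[(Σ P·[cation]ₒ + Σ P·[anion]ᵢ) / (Σ P·[cation]ᵢ + Σ P·[anion]ₒ)]
Numerator = 1×3.35 + 0.11×113 = 15.78
Denominator = 1×129 + 0.11×20.5 = 131.3
Vm = 61.5 · log₁₀(0.12022) = 61.5 × (-0.9200) = -56.58 mV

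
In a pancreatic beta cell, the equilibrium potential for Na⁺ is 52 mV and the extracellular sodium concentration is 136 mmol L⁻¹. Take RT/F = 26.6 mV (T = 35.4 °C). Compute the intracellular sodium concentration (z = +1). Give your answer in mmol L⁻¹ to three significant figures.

19.3 mmol L⁻¹

Nernst: E = (26.6/1) · ln([out]/[in]), so ln([out]/[in]) = 52.0 × 1 / 26.6 = 1.9549.
[out]/[in] = e^(1.9549) = 7.063.
[in] = 136 / 7.063 = 19.25 mmol L⁻¹.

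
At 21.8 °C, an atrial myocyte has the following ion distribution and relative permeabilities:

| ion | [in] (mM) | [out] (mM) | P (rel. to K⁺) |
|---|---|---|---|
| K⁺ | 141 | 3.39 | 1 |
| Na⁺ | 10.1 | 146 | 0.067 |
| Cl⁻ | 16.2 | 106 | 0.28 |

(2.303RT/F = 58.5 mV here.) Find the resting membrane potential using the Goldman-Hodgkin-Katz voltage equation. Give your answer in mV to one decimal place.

-57.7 mV

Vm = 58.5 · log₁₀[(Σ P·[cation]ₒ + Σ P·[anion]ᵢ) / (Σ P·[cation]ᵢ + Σ P·[anion]ₒ)]
Numerator = 1×3.39 + 0.067×146 + 0.28×16.2 = 17.71
Denominator = 1×141 + 0.067×10.1 + 0.28×106 = 171.4
Vm = 58.5 · log₁₀(0.10334) = 58.5 × (-0.9857) = -57.67 mV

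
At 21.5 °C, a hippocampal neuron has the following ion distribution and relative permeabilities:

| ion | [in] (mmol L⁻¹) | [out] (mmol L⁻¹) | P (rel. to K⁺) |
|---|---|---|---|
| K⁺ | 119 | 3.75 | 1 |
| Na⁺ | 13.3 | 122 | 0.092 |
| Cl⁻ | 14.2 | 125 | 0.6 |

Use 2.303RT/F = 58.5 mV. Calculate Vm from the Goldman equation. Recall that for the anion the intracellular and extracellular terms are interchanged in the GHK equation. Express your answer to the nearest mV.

-54 mV

Vm = 58.5 · log₁₀[(Σ P·[cation]ₒ + Σ P·[anion]ᵢ) / (Σ P·[cation]ᵢ + Σ P·[anion]ₒ)]
Numerator = 1×3.75 + 0.092×122 + 0.6×14.2 = 23.49
Denominator = 1×119 + 0.092×13.3 + 0.6×125 = 195.2
Vm = 58.5 · log₁₀(0.12034) = 58.5 × (-0.9196) = -53.80 mV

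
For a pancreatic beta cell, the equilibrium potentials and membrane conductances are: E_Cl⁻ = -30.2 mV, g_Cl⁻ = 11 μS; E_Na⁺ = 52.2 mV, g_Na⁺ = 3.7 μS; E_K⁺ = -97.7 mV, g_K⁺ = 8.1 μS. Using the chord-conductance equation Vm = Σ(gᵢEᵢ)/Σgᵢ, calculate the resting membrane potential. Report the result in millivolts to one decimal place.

-40.8 mV

Σ gᵢEᵢ = 11·(-30.2) + 3.7·(52.2) + 8.1·(-97.7) = -930.43
Σ gᵢ = 11 + 3.7 + 8.1 = 22.8
Vm = -930.43 / 22.8 = -40.81 mV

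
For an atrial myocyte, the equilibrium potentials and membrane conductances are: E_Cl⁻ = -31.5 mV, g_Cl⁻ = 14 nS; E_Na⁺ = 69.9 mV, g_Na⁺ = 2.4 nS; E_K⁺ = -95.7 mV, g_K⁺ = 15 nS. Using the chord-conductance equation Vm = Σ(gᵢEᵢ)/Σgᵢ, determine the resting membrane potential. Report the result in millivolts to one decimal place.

-54.4 mV

Σ gᵢEᵢ = 14·(-31.5) + 2.4·(69.9) + 15·(-95.7) = -1708.74
Σ gᵢ = 14 + 2.4 + 15 = 31.4
Vm = -1708.74 / 31.4 = -54.42 mV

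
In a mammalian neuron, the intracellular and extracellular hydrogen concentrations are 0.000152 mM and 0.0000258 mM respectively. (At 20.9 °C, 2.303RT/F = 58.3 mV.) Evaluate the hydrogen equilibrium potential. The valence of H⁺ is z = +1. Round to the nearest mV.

E = (58.3/z) · log₁₀([H⁺]_out/[H⁺]_in) with z = +1.
= (58.3/1) · log₁₀(0.0000258/0.000152) = 58.30 · log₁₀(0.1697)
= 58.30 · (-0.7702) = -44.90 mV

-45 mV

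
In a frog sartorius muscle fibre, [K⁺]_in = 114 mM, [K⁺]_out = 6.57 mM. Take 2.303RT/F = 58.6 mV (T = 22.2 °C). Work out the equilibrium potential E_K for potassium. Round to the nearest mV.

-73 mV

E = (58.6/z) · log₁₀([K⁺]_out/[K⁺]_in) with z = +1.
= (58.6/1) · log₁₀(6.57/114) = 58.60 · log₁₀(0.05763)
= 58.60 · (-1.2393) = -72.63 mV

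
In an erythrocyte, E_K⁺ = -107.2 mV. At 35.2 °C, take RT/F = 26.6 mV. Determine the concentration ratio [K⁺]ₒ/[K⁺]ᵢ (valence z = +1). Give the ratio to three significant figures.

ln([out]/[in]) = E·z/(26.6) = -107.2 × 1 / 26.6 = -4.0301
[out]/[in] = e^(-4.0301) = 0.01777

0.0178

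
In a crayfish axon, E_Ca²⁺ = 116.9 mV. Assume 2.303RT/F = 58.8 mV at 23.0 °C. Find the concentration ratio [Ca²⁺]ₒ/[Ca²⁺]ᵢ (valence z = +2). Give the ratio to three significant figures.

log₁₀([out]/[in]) = E·z/(58.8) = 116.9 × 2 / 58.8 = 3.9762
[out]/[in] = 10^(3.9762) = 9467

9470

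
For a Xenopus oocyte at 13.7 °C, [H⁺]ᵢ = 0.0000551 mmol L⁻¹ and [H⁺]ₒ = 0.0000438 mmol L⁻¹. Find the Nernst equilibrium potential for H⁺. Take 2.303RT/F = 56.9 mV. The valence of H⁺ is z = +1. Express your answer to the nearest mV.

-6 mV

E = (56.9/z) · log₁₀([H⁺]_out/[H⁺]_in) with z = +1.
= (56.9/1) · log₁₀(0.0000438/0.0000551) = 56.90 · log₁₀(0.7949)
= 56.90 · (-0.0997) = -5.67 mV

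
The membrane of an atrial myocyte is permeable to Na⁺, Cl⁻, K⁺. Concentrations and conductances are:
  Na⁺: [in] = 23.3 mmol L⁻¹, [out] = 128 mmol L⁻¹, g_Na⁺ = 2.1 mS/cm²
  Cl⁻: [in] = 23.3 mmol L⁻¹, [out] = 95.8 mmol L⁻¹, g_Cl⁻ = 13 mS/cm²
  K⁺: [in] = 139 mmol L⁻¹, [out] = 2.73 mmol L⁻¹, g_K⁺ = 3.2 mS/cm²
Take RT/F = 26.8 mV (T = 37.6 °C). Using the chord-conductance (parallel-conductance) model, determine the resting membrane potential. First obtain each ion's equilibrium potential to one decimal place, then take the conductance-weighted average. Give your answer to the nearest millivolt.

-40 mV

E_Na⁺ = (26.8/1)·ln(128/23.3) = 45.7 mV
E_Cl⁻ = (26.8/-1)·ln(95.8/23.3) = -37.9 mV
E_K⁺ = (26.8/1)·ln(2.73/139) = -105.3 mV
Vm = (Σ gᵢEᵢ)/(Σ gᵢ) = (2.1·45.7 + 13·-37.9 + 3.2·-105.3) / (2.1 + 13 + 3.2)
= -733.69 / 18.3 = -40.09 mV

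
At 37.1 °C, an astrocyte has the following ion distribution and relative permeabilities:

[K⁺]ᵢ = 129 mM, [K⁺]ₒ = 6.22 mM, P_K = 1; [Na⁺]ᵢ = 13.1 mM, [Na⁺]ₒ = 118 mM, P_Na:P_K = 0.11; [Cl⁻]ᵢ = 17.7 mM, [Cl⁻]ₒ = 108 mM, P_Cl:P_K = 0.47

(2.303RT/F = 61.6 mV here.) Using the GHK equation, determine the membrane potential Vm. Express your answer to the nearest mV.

-50 mV

Vm = 61.6 · log₁₀[(Σ P·[cation]ₒ + Σ P·[anion]ᵢ) / (Σ P·[cation]ᵢ + Σ P·[anion]ₒ)]
Numerator = 1×6.22 + 0.11×118 + 0.47×17.7 = 27.52
Denominator = 1×129 + 0.11×13.1 + 0.47×108 = 181.2
Vm = 61.6 · log₁₀(0.15187) = 61.6 × (-0.8185) = -50.42 mV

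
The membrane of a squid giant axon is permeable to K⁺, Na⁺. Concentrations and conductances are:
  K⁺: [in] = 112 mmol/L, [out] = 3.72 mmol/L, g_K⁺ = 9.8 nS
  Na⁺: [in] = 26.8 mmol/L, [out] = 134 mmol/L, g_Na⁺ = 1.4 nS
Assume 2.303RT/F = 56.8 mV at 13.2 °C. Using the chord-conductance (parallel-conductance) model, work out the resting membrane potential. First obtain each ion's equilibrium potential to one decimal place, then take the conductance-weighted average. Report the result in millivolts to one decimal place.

E_K⁺ = (56.8/1)·log₁₀(3.72/112) = -84.0 mV
E_Na⁺ = (56.8/1)·log₁₀(134/26.8) = 39.7 mV
Vm = (Σ gᵢEᵢ)/(Σ gᵢ) = (9.8·-84.0 + 1.4·39.7) / (9.8 + 1.4)
= -767.62 / 11.2 = -68.54 mV

-68.5 mV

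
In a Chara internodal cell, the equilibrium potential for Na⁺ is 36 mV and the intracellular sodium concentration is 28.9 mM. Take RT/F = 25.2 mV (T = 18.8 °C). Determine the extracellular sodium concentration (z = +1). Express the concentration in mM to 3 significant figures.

121 mM

Nernst: E = (25.2/1) · ln([out]/[in]), so ln([out]/[in]) = 36.0 × 1 / 25.2 = 1.4286.
[out]/[in] = e^(1.4286) = 4.173.
[out] = 4.173 × 28.9 = 120.6 mM.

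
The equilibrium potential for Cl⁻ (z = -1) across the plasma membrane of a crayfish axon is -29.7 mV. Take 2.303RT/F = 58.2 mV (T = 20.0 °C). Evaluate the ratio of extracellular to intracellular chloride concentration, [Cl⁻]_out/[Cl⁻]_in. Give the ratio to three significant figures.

3.24

log₁₀([out]/[in]) = E·z/(58.2) = -29.7 × -1 / 58.2 = 0.5103
[out]/[in] = 10^(0.5103) = 3.238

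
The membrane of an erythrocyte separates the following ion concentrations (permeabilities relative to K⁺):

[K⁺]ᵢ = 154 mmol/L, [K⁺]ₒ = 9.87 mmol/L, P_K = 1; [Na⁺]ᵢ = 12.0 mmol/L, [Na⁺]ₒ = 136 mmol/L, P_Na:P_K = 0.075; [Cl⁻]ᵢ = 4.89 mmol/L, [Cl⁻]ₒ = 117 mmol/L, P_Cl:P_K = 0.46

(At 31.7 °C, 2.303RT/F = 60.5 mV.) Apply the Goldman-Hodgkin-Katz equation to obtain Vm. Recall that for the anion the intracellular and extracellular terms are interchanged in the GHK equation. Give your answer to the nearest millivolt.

Vm = 60.5 · log₁₀[(Σ P·[cation]ₒ + Σ P·[anion]ᵢ) / (Σ P·[cation]ᵢ + Σ P·[anion]ₒ)]
Numerator = 1×9.87 + 0.075×136 + 0.46×4.89 = 22.32
Denominator = 1×154 + 0.075×12.0 + 0.46×117 = 208.7
Vm = 60.5 · log₁₀(0.10693) = 60.5 × (-0.9709) = -58.74 mV

-59 mV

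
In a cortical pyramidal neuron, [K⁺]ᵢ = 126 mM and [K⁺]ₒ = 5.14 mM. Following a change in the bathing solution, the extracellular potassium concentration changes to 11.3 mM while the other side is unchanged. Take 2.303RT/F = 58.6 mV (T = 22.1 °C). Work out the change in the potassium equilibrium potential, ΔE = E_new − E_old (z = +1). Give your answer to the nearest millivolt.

E_old = (58.6/1)·log₁₀(5.14/126) = -81.42 mV
E_new = (58.6/1)·log₁₀(11.3/126) = -61.37 mV
ΔE = -61.37 − (-81.42) = 20.05 mV

20 mV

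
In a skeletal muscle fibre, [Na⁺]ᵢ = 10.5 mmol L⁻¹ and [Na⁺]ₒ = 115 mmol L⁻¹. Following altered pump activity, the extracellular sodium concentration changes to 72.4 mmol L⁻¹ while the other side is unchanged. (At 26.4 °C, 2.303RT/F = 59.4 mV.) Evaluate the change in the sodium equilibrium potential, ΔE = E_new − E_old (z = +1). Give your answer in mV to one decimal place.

-11.9 mV

E_old = (59.4/1)·log₁₀(115/10.5) = 61.75 mV
E_new = (59.4/1)·log₁₀(72.4/10.5) = 49.81 mV
ΔE = 49.81 − (61.75) = -11.94 mV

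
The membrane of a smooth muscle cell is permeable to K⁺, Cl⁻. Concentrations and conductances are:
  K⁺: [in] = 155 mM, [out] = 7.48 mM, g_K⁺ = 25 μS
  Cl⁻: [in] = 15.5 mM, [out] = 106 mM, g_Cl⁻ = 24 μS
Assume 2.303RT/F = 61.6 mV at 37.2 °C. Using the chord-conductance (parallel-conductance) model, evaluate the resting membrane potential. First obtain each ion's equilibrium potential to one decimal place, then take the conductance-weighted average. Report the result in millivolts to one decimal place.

-66.6 mV

E_K⁺ = (61.6/1)·log₁₀(7.48/155) = -81.1 mV
E_Cl⁻ = (61.6/-1)·log₁₀(106/15.5) = -51.4 mV
Vm = (Σ gᵢEᵢ)/(Σ gᵢ) = (25·-81.1 + 24·-51.4) / (25 + 24)
= -3261.10 / 49 = -66.55 mV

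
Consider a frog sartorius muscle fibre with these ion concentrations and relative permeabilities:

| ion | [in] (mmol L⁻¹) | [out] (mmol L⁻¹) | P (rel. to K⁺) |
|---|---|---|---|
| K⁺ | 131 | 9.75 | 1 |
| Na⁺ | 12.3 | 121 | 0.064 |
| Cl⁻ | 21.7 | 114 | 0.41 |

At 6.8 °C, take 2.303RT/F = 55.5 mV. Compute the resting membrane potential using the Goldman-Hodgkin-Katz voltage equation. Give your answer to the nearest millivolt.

-46 mV

Vm = 55.5 · log₁₀[(Σ P·[cation]ₒ + Σ P·[anion]ᵢ) / (Σ P·[cation]ᵢ + Σ P·[anion]ₒ)]
Numerator = 1×9.75 + 0.064×121 + 0.41×21.7 = 26.39
Denominator = 1×131 + 0.064×12.3 + 0.41×114 = 178.5
Vm = 55.5 · log₁₀(0.14783) = 55.5 × (-0.8302) = -46.08 mV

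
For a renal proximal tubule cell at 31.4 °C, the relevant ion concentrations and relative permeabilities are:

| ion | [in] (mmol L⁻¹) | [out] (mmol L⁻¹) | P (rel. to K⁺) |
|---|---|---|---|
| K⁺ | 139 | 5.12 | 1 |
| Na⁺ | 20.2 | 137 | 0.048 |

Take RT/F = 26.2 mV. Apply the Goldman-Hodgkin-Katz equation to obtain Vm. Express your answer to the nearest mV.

-65 mV

Vm = 26.2 · ln[(Σ P·[cation]ₒ + Σ P·[anion]ᵢ) / (Σ P·[cation]ᵢ + Σ P·[anion]ₒ)]
Numerator = 1×5.12 + 0.048×137 = 11.7
Denominator = 1×139 + 0.048×20.2 = 140
Vm = 26.2 · ln(0.083561) = 26.2 × (-2.4822) = -65.03 mV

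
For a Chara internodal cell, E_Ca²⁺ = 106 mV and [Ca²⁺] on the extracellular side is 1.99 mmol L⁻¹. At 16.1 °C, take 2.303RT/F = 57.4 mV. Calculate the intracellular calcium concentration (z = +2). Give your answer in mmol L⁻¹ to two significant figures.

Nernst: E = (57.4/2) · log₁₀([out]/[in]), so log₁₀([out]/[in]) = 106.0 × 2 / 57.4 = 3.6934.
[out]/[in] = 10^(3.6934) = 4936.
[in] = 1.99 / 4936 = 0.0004032 mmol L⁻¹.

0.00040 mmol L⁻¹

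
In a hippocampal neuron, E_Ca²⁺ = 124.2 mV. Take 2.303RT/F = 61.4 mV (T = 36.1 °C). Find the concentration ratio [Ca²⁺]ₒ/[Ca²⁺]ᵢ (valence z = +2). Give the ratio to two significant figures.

log₁₀([out]/[in]) = E·z/(61.4) = 124.2 × 2 / 61.4 = 4.0456
[out]/[in] = 10^(4.0456) = 1.111e+04

11000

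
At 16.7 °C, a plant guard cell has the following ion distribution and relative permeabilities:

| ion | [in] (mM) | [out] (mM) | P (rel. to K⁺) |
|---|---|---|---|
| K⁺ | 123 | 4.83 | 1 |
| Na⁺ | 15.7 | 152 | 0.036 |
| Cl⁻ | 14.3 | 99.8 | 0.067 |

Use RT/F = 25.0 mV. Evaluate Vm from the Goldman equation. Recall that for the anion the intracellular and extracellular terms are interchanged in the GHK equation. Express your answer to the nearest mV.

-61 mV

Vm = 25.0 · ln[(Σ P·[cation]ₒ + Σ P·[anion]ᵢ) / (Σ P·[cation]ᵢ + Σ P·[anion]ₒ)]
Numerator = 1×4.83 + 0.036×152 + 0.067×14.3 = 11.26
Denominator = 1×123 + 0.036×15.7 + 0.067×99.8 = 130.3
Vm = 25.0 · ln(0.086449) = 25.0 × (-2.4482) = -61.21 mV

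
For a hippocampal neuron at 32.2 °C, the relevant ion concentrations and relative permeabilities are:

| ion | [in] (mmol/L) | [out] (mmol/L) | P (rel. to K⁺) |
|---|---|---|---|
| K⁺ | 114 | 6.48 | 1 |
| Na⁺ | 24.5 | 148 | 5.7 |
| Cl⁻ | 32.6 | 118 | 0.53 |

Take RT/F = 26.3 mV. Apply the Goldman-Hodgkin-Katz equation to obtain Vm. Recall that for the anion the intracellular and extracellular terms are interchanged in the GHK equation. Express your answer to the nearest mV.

27 mV

Vm = 26.3 · ln[(Σ P·[cation]ₒ + Σ P·[anion]ᵢ) / (Σ P·[cation]ᵢ + Σ P·[anion]ₒ)]
Numerator = 1×6.48 + 5.7×148 + 0.53×32.6 = 867.4
Denominator = 1×114 + 5.7×24.5 + 0.53×118 = 316.2
Vm = 26.3 · ln(2.7432) = 26.3 × (1.0091) = 26.54 mV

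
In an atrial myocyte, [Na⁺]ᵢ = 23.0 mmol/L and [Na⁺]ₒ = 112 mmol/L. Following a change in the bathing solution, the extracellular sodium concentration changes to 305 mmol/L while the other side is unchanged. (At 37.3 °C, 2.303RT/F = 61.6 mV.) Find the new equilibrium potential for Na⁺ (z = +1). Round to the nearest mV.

After the shift: [Na⁺]_out = 305, [Na⁺]_in = 23.0 mmol/L.
E_new = (61.6/1)·log₁₀(305/23.0) = 61.60 · (1.1226) = 69.15 mV

69 mV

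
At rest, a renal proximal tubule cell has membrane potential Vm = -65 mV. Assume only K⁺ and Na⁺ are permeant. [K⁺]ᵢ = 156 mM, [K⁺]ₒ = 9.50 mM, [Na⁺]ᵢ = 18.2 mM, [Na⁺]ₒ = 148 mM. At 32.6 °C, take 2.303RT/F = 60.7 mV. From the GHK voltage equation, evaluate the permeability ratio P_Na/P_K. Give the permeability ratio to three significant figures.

0.0256

Let α = P_Na/P_K. GHK: Vm = 60.7·log₁₀[(Kₒ + α·Naₒ)/(Kᵢ + α·Naᵢ)].
10^(Vm/60.7) = 10^(-65.0/60.7) = 0.084949
So 0.084949·(Kᵢ + α·Naᵢ) = Kₒ + α·Naₒ → α = (0.084949·156.0 − 9.5) / (148.0 − 0.084949·18.2)
α = (13.25 − 9.5) / (148.0 − 1.546) = 3.752/146.5 = 0.02562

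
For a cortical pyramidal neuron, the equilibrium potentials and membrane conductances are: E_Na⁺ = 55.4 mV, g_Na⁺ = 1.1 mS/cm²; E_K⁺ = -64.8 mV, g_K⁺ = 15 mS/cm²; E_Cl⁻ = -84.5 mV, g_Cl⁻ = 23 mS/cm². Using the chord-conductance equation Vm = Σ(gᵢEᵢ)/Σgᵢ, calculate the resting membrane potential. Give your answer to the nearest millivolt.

Σ gᵢEᵢ = 1.1·(55.4) + 15·(-64.8) + 23·(-84.5) = -2854.56
Σ gᵢ = 1.1 + 15 + 23 = 39.1
Vm = -2854.56 / 39.1 = -73.01 mV

-73 mV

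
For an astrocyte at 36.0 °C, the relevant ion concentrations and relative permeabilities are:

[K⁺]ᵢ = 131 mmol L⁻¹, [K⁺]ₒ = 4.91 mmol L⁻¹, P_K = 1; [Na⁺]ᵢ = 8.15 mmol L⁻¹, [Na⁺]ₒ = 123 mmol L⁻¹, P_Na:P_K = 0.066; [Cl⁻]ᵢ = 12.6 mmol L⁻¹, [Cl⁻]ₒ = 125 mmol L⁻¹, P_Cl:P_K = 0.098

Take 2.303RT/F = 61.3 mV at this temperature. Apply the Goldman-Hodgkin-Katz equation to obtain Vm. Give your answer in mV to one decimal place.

-61.5 mV

Vm = 61.3 · log₁₀[(Σ P·[cation]ₒ + Σ P·[anion]ᵢ) / (Σ P·[cation]ᵢ + Σ P·[anion]ₒ)]
Numerator = 1×4.91 + 0.066×123 + 0.098×12.6 = 14.26
Denominator = 1×131 + 0.066×8.15 + 0.098×125 = 143.8
Vm = 61.3 · log₁₀(0.099193) = 61.3 × (-1.0035) = -61.52 mV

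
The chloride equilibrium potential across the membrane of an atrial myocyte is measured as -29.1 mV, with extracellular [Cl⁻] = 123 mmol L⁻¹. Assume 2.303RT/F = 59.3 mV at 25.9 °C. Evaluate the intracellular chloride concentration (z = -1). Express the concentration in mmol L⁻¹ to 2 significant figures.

40 mmol L⁻¹

Nernst: E = (59.3/-1) · log₁₀([out]/[in]), so log₁₀([out]/[in]) = -29.1 × -1 / 59.3 = 0.4907.
[out]/[in] = 10^(0.4907) = 3.095.
[in] = 123 / 3.095 = 39.74 mmol L⁻¹.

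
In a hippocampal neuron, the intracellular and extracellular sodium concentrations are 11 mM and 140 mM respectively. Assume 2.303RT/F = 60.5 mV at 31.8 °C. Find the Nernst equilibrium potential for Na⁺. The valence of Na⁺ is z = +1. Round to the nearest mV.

67 mV

E = (60.5/z) · log₁₀([Na⁺]_out/[Na⁺]_in) with z = +1.
= (60.5/1) · log₁₀(140/11) = 60.50 · log₁₀(12.73)
= 60.50 · (1.1047) = 66.84 mV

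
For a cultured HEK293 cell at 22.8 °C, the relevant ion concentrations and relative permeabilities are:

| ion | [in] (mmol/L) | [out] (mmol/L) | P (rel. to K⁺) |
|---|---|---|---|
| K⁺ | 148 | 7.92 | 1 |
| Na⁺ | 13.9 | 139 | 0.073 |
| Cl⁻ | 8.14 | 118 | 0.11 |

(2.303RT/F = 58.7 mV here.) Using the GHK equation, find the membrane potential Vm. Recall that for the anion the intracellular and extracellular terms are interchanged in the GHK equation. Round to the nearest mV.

-55 mV

Vm = 58.7 · log₁₀[(Σ P·[cation]ₒ + Σ P·[anion]ᵢ) / (Σ P·[cation]ᵢ + Σ P·[anion]ₒ)]
Numerator = 1×7.92 + 0.073×139 + 0.11×8.14 = 18.96
Denominator = 1×148 + 0.073×13.9 + 0.11×118 = 162
Vm = 58.7 · log₁₀(0.11706) = 58.7 × (-0.9316) = -54.69 mV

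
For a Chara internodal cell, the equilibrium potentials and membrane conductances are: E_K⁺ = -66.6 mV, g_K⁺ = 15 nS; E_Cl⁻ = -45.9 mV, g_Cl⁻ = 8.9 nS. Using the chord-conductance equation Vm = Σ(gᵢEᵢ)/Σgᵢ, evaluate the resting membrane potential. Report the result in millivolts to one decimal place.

Σ gᵢEᵢ = 15·(-66.6) + 8.9·(-45.9) = -1407.51
Σ gᵢ = 15 + 8.9 = 23.9
Vm = -1407.51 / 23.9 = -58.89 mV

-58.9 mV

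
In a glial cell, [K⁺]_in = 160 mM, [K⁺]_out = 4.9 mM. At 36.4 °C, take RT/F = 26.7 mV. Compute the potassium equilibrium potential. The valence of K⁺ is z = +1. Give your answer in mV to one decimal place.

E = (26.7/z) · ln([K⁺]_out/[K⁺]_in) with z = +1.
= (26.7/1) · ln(4.9/160) = 26.70 · ln(0.03063)
= 26.70 · (-3.4859) = -93.07 mV

-93.1 mV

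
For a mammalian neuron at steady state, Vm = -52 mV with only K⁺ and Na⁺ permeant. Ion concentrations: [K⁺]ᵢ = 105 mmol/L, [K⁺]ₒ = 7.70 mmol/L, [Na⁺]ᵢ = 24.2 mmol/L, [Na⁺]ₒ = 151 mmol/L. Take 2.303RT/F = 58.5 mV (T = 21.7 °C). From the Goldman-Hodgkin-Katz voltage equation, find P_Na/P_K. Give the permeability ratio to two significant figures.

Let α = P_Na/P_K. GHK: Vm = 58.5·log₁₀[(Kₒ + α·Naₒ)/(Kᵢ + α·Naᵢ)].
10^(Vm/58.5) = 10^(-52.0/58.5) = 0.12915
So 0.12915·(Kᵢ + α·Naᵢ) = Kₒ + α·Naₒ → α = (0.12915·105.0 − 7.7) / (151.0 − 0.12915·24.2)
α = (13.56 − 7.7) / (151.0 − 3.126) = 5.861/147.9 = 0.03964

0.040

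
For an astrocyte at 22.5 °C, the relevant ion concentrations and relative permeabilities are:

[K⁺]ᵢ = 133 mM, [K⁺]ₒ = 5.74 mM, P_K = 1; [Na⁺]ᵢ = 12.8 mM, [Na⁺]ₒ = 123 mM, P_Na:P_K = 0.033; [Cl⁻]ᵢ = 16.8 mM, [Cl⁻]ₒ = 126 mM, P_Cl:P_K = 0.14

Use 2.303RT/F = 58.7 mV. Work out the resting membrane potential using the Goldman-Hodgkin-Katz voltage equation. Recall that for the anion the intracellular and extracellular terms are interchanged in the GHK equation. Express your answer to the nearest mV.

Vm = 58.7 · log₁₀[(Σ P·[cation]ₒ + Σ P·[anion]ᵢ) / (Σ P·[cation]ᵢ + Σ P·[anion]ₒ)]
Numerator = 1×5.74 + 0.033×123 + 0.14×16.8 = 12.15
Denominator = 1×133 + 0.033×12.8 + 0.14×126 = 151.1
Vm = 58.7 · log₁₀(0.080437) = 58.7 × (-1.0945) = -64.25 mV

-64 mV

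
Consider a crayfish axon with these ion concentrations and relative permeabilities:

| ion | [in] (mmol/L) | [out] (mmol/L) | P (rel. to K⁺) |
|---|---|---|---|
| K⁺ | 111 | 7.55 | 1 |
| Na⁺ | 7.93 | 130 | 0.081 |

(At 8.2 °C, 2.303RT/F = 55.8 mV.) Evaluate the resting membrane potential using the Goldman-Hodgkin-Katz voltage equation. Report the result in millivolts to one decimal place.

Vm = 55.8 · log₁₀[(Σ P·[cation]ₒ + Σ P·[anion]ᵢ) / (Σ P·[cation]ᵢ + Σ P·[anion]ₒ)]
Numerator = 1×7.55 + 0.081×130 = 18.08
Denominator = 1×111 + 0.081×7.93 = 111.6
Vm = 55.8 · log₁₀(0.16195) = 55.8 × (-0.7906) = -44.12 mV

-44.1 mV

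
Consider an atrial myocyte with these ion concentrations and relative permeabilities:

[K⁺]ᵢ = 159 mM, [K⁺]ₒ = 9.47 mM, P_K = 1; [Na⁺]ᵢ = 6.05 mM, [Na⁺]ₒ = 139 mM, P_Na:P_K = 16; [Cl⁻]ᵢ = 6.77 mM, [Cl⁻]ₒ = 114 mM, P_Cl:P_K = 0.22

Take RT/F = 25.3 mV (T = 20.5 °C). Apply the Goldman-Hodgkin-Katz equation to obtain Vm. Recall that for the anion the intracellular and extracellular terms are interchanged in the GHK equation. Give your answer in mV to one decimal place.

Vm = 25.3 · ln[(Σ P·[cation]ₒ + Σ P·[anion]ᵢ) / (Σ P·[cation]ᵢ + Σ P·[anion]ₒ)]
Numerator = 1×9.47 + 16×139 + 0.22×6.77 = 2235
Denominator = 1×159 + 16×6.05 + 0.22×114 = 280.9
Vm = 25.3 · ln(7.957) = 25.3 × (2.0741) = 52.47 mV

52.5 mV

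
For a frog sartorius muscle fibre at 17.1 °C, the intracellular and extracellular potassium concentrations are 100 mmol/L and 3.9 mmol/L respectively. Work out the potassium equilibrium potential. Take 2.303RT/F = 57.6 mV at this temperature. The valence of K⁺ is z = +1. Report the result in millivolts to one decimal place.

E = (57.6/z) · log₁₀([K⁺]_out/[K⁺]_in) with z = +1.
= (57.6/1) · log₁₀(3.9/100) = 57.60 · log₁₀(0.039)
= 57.60 · (-1.4089) = -81.15 mV

-81.2 mV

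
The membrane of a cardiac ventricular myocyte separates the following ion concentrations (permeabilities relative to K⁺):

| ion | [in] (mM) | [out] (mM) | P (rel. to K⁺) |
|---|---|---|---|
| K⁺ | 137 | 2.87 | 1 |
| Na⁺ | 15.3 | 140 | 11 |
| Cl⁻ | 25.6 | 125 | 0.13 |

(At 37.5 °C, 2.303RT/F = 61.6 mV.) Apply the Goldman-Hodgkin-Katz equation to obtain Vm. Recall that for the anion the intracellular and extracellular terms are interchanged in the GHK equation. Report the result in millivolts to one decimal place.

Vm = 61.6 · log₁₀[(Σ P·[cation]ₒ + Σ P·[anion]ᵢ) / (Σ P·[cation]ᵢ + Σ P·[anion]ₒ)]
Numerator = 1×2.87 + 11×140 + 0.13×25.6 = 1546
Denominator = 1×137 + 11×15.3 + 0.13×125 = 321.6
Vm = 61.6 · log₁₀(4.8086) = 61.6 × (0.6820) = 42.01 mV

42.0 mV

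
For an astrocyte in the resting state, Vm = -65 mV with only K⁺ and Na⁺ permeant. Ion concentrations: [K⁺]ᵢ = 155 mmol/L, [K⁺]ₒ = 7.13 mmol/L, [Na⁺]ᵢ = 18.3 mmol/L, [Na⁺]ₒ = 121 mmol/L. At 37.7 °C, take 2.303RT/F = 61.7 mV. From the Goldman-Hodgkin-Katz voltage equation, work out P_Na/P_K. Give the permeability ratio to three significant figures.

0.0551

Let α = P_Na/P_K. GHK: Vm = 61.7·log₁₀[(Kₒ + α·Naₒ)/(Kᵢ + α·Naᵢ)].
10^(Vm/61.7) = 10^(-65.0/61.7) = 0.088413
So 0.088413·(Kᵢ + α·Naᵢ) = Kₒ + α·Naₒ → α = (0.088413·155.0 − 7.13) / (121.0 − 0.088413·18.3)
α = (13.7 − 7.13) / (121.0 − 1.618) = 6.574/119.4 = 0.05507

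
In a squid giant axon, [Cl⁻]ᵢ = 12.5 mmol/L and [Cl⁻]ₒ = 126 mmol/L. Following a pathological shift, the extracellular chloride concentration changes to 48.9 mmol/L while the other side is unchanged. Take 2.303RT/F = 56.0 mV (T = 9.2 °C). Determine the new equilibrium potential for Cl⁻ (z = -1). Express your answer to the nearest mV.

After the shift: [Cl⁻]_out = 48.9, [Cl⁻]_in = 12.5 mmol/L.
E_new = (56.0/-1)·log₁₀(48.9/12.5) = -56.00 · (0.5924) = -33.17 mV

-33 mV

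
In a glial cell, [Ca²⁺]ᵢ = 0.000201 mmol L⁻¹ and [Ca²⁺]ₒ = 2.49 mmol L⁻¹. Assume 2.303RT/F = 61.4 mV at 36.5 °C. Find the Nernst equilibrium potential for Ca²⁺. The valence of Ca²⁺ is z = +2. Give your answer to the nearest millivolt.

126 mV

E = (61.4/z) · log₁₀([Ca²⁺]_out/[Ca²⁺]_in) with z = +2.
= (61.4/2) · log₁₀(2.49/0.000201) = 30.70 · log₁₀(1.239e+04)
= 30.70 · (4.0930) = 125.66 mV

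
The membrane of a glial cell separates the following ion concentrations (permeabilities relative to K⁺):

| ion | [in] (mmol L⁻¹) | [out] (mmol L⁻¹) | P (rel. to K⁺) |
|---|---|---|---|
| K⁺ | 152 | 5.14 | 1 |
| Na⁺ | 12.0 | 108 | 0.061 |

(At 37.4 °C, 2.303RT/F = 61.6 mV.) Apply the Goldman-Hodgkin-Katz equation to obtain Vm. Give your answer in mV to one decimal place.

Vm = 61.6 · log₁₀[(Σ P·[cation]ₒ + Σ P·[anion]ᵢ) / (Σ P·[cation]ᵢ + Σ P·[anion]ₒ)]
Numerator = 1×5.14 + 0.061×108 = 11.73
Denominator = 1×152 + 0.061×12.0 = 152.7
Vm = 61.6 · log₁₀(0.076788) = 61.6 × (-1.1147) = -68.67 mV

-68.7 mV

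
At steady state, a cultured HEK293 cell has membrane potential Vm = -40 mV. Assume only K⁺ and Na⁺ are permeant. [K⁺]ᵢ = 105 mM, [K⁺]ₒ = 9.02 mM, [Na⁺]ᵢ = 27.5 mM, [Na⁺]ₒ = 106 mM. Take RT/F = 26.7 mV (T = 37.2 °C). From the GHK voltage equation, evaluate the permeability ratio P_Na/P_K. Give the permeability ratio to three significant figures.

0.145

Let α = P_Na/P_K. GHK: Vm = 26.7·ln[(Kₒ + α·Naₒ)/(Kᵢ + α·Naᵢ)].
e^(Vm/26.7) = e^(-40.0/26.7) = 0.22355
So 0.22355·(Kᵢ + α·Naᵢ) = Kₒ + α·Naₒ → α = (0.22355·105.0 − 9.02) / (106.0 − 0.22355·27.5)
α = (23.47 − 9.02) / (106.0 − 6.148) = 14.45/99.85 = 0.1447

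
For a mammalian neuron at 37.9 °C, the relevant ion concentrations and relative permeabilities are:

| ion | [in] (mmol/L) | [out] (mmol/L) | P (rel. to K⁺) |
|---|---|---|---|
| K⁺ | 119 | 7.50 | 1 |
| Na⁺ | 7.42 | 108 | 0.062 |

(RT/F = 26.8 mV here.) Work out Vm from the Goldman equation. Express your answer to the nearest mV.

-57 mV

Vm = 26.8 · ln[(Σ P·[cation]ₒ + Σ P·[anion]ᵢ) / (Σ P·[cation]ᵢ + Σ P·[anion]ₒ)]
Numerator = 1×7.50 + 0.062×108 = 14.2
Denominator = 1×119 + 0.062×7.42 = 119.5
Vm = 26.8 · ln(0.11883) = 26.8 × (-2.1300) = -57.08 mV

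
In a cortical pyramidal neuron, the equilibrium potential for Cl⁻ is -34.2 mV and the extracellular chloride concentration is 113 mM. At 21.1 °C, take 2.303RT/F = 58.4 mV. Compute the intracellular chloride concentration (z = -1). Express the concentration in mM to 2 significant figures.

Nernst: E = (58.4/-1) · log₁₀([out]/[in]), so log₁₀([out]/[in]) = -34.2 × -1 / 58.4 = 0.5856.
[out]/[in] = 10^(0.5856) = 3.851.
[in] = 113 / 3.851 = 29.34 mM.

29 mM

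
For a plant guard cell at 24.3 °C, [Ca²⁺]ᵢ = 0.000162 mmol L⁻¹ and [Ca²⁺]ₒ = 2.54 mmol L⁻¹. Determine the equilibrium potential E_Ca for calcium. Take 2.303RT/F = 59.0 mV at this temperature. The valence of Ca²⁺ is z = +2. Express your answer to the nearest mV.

124 mV

E = (59.0/z) · log₁₀([Ca²⁺]_out/[Ca²⁺]_in) with z = +2.
= (59.0/2) · log₁₀(2.54/0.000162) = 29.50 · log₁₀(1.568e+04)
= 29.50 · (4.1953) = 123.76 mV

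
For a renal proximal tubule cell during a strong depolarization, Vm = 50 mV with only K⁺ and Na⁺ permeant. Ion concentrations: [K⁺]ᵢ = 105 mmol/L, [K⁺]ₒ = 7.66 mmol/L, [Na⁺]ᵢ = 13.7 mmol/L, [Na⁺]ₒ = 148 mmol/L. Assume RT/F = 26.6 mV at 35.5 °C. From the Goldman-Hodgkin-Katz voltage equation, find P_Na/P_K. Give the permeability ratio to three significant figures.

11.7

Let α = P_Na/P_K. GHK: Vm = 26.6·ln[(Kₒ + α·Naₒ)/(Kᵢ + α·Naᵢ)].
e^(Vm/26.6) = e^(50.0/26.6) = 6.5515
So 6.5515·(Kᵢ + α·Naᵢ) = Kₒ + α·Naₒ → α = (6.5515·105.0 − 7.66) / (148.0 − 6.5515·13.7)
α = (687.9 − 7.66) / (148.0 − 89.76) = 680.3/58.24 = 11.68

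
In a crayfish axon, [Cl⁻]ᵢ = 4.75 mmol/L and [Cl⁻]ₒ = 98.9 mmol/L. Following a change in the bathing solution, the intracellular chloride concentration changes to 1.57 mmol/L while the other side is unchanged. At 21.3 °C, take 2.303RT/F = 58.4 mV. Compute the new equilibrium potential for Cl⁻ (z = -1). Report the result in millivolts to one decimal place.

-105.1 mV

After the shift: [Cl⁻]_out = 98.9, [Cl⁻]_in = 1.57 mmol/L.
E_new = (58.4/-1)·log₁₀(98.9/1.57) = -58.40 · (1.7993) = -105.08 mV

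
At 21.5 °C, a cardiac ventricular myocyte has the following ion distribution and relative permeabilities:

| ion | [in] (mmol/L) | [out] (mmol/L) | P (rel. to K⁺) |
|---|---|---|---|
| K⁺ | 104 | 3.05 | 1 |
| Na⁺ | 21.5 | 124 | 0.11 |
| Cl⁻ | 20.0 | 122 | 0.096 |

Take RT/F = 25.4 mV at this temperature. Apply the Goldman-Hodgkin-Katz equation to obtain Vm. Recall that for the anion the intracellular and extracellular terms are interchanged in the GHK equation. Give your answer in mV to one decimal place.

-46.9 mV

Vm = 25.4 · ln[(Σ P·[cation]ₒ + Σ P·[anion]ᵢ) / (Σ P·[cation]ᵢ + Σ P·[anion]ₒ)]
Numerator = 1×3.05 + 0.11×124 + 0.096×20.0 = 18.61
Denominator = 1×104 + 0.11×21.5 + 0.096×122 = 118.1
Vm = 25.4 · ln(0.15761) = 25.4 × (-1.8476) = -46.93 mV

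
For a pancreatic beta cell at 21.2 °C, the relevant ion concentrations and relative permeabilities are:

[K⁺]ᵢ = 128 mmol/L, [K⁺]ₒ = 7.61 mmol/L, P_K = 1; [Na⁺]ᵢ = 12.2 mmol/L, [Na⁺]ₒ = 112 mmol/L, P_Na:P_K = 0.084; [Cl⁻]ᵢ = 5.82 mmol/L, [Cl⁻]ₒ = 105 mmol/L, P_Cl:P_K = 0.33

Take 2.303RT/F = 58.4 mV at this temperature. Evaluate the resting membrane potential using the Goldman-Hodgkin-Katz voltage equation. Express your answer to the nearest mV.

Vm = 58.4 · log₁₀[(Σ P·[cation]ₒ + Σ P·[anion]ᵢ) / (Σ P·[cation]ᵢ + Σ P·[anion]ₒ)]
Numerator = 1×7.61 + 0.084×112 + 0.33×5.82 = 18.94
Denominator = 1×128 + 0.084×12.2 + 0.33×105 = 163.7
Vm = 58.4 · log₁₀(0.11571) = 58.4 × (-0.9366) = -54.70 mV

-55 mV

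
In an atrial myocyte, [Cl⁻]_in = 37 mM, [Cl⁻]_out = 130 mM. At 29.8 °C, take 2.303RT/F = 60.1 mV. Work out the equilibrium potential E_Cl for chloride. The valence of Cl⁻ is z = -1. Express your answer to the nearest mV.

-33 mV

E = (60.1/z) · log₁₀([Cl⁻]_out/[Cl⁻]_in) with z = -1.
For an anion, dividing by z = -1 reverses the sign.
= (60.1/-1) · log₁₀(130/37) = -60.10 · log₁₀(3.514)
= -60.10 · (0.5457) = -32.80 mV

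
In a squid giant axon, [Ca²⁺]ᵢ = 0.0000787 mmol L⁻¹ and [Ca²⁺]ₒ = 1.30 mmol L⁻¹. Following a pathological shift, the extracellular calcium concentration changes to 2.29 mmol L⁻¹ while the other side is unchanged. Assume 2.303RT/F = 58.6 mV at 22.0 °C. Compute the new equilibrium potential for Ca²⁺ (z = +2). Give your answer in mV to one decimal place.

130.8 mV

After the shift: [Ca²⁺]_out = 2.29, [Ca²⁺]_in = 0.0000787 mmol L⁻¹.
E_new = (58.6/2)·log₁₀(2.29/0.0000787) = 29.30 · (4.4639) = 130.79 mV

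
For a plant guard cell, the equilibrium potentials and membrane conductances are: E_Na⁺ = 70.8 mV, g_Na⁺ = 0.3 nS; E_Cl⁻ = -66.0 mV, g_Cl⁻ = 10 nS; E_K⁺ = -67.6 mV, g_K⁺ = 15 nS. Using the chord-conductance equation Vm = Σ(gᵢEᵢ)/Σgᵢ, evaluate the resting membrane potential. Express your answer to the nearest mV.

Σ gᵢEᵢ = 0.3·(70.8) + 10·(-66.0) + 15·(-67.6) = -1652.76
Σ gᵢ = 0.3 + 10 + 15 = 25.3
Vm = -1652.76 / 25.3 = -65.33 mV

-65 mV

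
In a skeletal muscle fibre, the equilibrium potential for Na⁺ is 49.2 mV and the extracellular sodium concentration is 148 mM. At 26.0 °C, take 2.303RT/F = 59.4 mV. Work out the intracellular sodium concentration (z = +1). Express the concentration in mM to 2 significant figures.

Nernst: E = (59.4/1) · log₁₀([out]/[in]), so log₁₀([out]/[in]) = 49.2 × 1 / 59.4 = 0.8283.
[out]/[in] = 10^(0.8283) = 6.734.
[in] = 148 / 6.734 = 21.98 mM.

22 mM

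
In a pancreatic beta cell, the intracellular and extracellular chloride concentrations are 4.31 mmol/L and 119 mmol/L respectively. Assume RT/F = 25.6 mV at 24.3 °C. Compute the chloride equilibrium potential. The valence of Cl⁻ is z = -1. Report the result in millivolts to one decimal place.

-84.9 mV

E = (25.6/z) · ln([Cl⁻]_out/[Cl⁻]_in) with z = -1.
For an anion, dividing by z = -1 reverses the sign.
= (25.6/-1) · ln(119/4.31) = -25.60 · ln(27.61)
= -25.60 · (3.3182) = -84.95 mV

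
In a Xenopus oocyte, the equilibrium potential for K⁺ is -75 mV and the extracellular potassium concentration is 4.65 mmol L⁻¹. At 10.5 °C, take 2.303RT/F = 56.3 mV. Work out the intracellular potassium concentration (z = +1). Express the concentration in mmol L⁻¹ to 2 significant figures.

Nernst: E = (56.3/1) · log₁₀([out]/[in]), so log₁₀([out]/[in]) = -75.0 × 1 / 56.3 = -1.3321.
[out]/[in] = 10^(-1.3321) = 0.04654.
[in] = 4.65 / 0.04654 = 99.91 mmol L⁻¹.

100 mmol L⁻¹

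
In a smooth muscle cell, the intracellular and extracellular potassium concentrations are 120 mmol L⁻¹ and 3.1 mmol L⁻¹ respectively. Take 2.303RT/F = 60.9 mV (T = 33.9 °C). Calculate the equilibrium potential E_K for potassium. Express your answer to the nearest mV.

-97 mV

E = (60.9/z) · log₁₀([K⁺]_out/[K⁺]_in) with z = +1.
= (60.9/1) · log₁₀(3.1/120) = 60.90 · log₁₀(0.02583)
= 60.90 · (-1.5878) = -96.70 mV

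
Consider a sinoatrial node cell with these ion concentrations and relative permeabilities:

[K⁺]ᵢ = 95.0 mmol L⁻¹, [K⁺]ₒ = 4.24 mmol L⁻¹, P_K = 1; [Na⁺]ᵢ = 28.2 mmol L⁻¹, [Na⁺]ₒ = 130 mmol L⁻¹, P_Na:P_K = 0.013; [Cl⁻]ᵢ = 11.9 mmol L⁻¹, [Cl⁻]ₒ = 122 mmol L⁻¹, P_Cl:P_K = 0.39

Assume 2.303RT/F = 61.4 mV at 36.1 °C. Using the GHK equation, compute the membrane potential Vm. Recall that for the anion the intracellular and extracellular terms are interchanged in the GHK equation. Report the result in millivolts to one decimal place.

-69.4 mV

Vm = 61.4 · log₁₀[(Σ P·[cation]ₒ + Σ P·[anion]ᵢ) / (Σ P·[cation]ᵢ + Σ P·[anion]ₒ)]
Numerator = 1×4.24 + 0.013×130 + 0.39×11.9 = 10.57
Denominator = 1×95.0 + 0.013×28.2 + 0.39×122 = 142.9
Vm = 61.4 · log₁₀(0.073951) = 61.4 × (-1.1311) = -69.45 mV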